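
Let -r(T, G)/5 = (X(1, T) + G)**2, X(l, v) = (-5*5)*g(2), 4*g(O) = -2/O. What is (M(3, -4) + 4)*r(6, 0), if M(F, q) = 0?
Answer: -3125/4 ≈ -781.25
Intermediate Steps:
g(O) = -1/(2*O) (g(O) = (-2/O)/4 = -1/(2*O))
X(l, v) = 25/4 (X(l, v) = (-5*5)*(-1/2/2) = -(-25)/(2*2) = -25*(-1/4) = 25/4)
r(T, G) = -5*(25/4 + G)**2
(M(3, -4) + 4)*r(6, 0) = (0 + 4)*(-5*(25 + 4*0)**2/16) = 4*(-5*(25 + 0)**2/16) = 4*(-5/16*25**2) = 4*(-5/16*625) = 4*(-3125/16) = -3125/4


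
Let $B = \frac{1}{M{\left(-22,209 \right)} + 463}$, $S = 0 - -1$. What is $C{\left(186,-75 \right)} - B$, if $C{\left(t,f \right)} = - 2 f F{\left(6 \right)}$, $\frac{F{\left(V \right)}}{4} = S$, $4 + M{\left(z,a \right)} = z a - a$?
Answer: $\frac{2608801}{4348} \approx 600.0$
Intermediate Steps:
$M{\left(z,a \right)} = -4 - a + a z$ ($M{\left(z,a \right)} = -4 + \left(z a - a\right) = -4 + \left(a z - a\right) = -4 + \left(- a + a z\right) = -4 - a + a z$)
$S = 1$ ($S = 0 + 1 = 1$)
$F{\left(V \right)} = 4$ ($F{\left(V \right)} = 4 \cdot 1 = 4$)
$C{\left(t,f \right)} = - 8 f$ ($C{\left(t,f \right)} = - 2 f 4 = - 8 f$)
$B = - \frac{1}{4348}$ ($B = \frac{1}{\left(-4 - 209 + 209 \left(-22\right)\right) + 463} = \frac{1}{\left(-4 - 209 - 4598\right) + 463} = \frac{1}{-4811 + 463} = \frac{1}{-4348} = - \frac{1}{4348} \approx -0.00022999$)
$C{\left(186,-75 \right)} - B = \left(-8\right) \left(-75\right) - - \frac{1}{4348} = 600 + \frac{1}{4348} = \frac{2608801}{4348}$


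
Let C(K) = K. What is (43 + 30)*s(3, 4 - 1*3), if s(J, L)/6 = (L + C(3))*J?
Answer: 5256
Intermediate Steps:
s(J, L) = 6*J*(3 + L) (s(J, L) = 6*((L + 3)*J) = 6*((3 + L)*J) = 6*(J*(3 + L)) = 6*J*(3 + L))
(43 + 30)*s(3, 4 - 1*3) = (43 + 30)*(6*3*(3 + (4 - 1*3))) = 73*(6*3*(3 + (4 - 3))) = 73*(6*3*(3 + 1)) = 73*(6*3*4) = 73*72 = 5256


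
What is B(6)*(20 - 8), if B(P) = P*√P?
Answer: 72*√6 ≈ 176.36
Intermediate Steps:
B(P) = P^(3/2)
B(6)*(20 - 8) = 6^(3/2)*(20 - 8) = (6*√6)*12 = 72*√6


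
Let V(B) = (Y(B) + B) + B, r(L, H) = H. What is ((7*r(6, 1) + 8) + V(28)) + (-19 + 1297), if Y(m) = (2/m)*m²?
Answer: 1405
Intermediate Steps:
Y(m) = 2*m
V(B) = 4*B (V(B) = (2*B + B) + B = 3*B + B = 4*B)
((7*r(6, 1) + 8) + V(28)) + (-19 + 1297) = ((7*1 + 8) + 4*28) + (-19 + 1297) = ((7 + 8) + 112) + 1278 = (15 + 112) + 1278 = 127 + 1278 = 1405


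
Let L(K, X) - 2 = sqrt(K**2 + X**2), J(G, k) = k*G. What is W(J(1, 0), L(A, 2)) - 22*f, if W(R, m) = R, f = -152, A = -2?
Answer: 3344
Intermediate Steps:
J(G, k) = G*k
L(K, X) = 2 + sqrt(K**2 + X**2)
W(J(1, 0), L(A, 2)) - 22*f = 1*0 - 22*(-152) = 0 + 3344 = 3344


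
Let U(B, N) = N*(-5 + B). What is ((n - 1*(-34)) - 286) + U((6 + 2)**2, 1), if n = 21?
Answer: -172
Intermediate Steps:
((n - 1*(-34)) - 286) + U((6 + 2)**2, 1) = ((21 - 1*(-34)) - 286) + 1*(-5 + (6 + 2)**2) = ((21 + 34) - 286) + 1*(-5 + 8**2) = (55 - 286) + 1*(-5 + 64) = -231 + 1*59 = -231 + 59 = -172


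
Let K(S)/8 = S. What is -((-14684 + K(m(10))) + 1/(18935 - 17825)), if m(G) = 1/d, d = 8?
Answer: 16298129/1110 ≈ 14683.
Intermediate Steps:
m(G) = ⅛ (m(G) = 1/8 = ⅛)
K(S) = 8*S
-((-14684 + K(m(10))) + 1/(18935 - 17825)) = -((-14684 + 8*(⅛)) + 1/(18935 - 17825)) = -((-14684 + 1) + 1/1110) = -(-14683 + 1/1110) = -1*(-16298129/1110) = 16298129/1110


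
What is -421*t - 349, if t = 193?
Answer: -81602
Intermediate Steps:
-421*t - 349 = -421*193 - 349 = -81253 - 349 = -81602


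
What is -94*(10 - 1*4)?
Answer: -564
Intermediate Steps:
-94*(10 - 1*4) = -94*(10 - 4) = -94*6 = -564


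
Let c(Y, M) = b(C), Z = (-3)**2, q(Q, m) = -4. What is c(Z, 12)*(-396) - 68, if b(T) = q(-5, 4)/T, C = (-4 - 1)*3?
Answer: -868/5 ≈ -173.60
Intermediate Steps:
C = -15 (C = -5*3 = -15)
Z = 9
b(T) = -4/T
c(Y, M) = 4/15 (c(Y, M) = -4/(-15) = -4*(-1/15) = 4/15)
c(Z, 12)*(-396) - 68 = (4/15)*(-396) - 68 = -528/5 - 68 = -868/5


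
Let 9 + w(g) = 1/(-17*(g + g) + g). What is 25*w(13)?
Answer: -96550/429 ≈ -225.06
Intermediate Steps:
w(g) = -9 - 1/(33*g) (w(g) = -9 + 1/(-17*(g + g) + g) = -9 + 1/(-34*g + g) = -9 + 1/(-33*g) = -9 - 1/(33*g))
25*w(13) = 25*(-9 - 1/33/13) = 25*(-9 - 1/33*1/13) = 25*(-9 - 1/429) = 25*(-3862/429) = -96550/429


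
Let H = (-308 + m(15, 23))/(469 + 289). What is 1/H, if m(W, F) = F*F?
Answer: 758/221 ≈ 3.4299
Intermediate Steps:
m(W, F) = F**2
H = 221/758 (H = (-308 + 23**2)/(469 + 289) = (-308 + 529)/758 = 221*(1/758) = 221/758 ≈ 0.29156)
1/H = 1/(221/758) = 758/221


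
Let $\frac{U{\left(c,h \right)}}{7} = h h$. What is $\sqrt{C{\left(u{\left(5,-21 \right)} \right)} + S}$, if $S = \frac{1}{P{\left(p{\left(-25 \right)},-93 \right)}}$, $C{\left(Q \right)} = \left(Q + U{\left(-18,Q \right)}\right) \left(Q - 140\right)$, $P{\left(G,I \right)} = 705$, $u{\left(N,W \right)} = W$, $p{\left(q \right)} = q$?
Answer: $\frac{i \sqrt{245344461945}}{705} \approx 702.58 i$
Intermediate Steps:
$U{\left(c,h \right)} = 7 h^{2}$ ($U{\left(c,h \right)} = 7 h h = 7 h^{2}$)
$C{\left(Q \right)} = \left(-140 + Q\right) \left(Q + 7 Q^{2}\right)$ ($C{\left(Q \right)} = \left(Q + 7 Q^{2}\right) \left(Q - 140\right) = \left(Q + 7 Q^{2}\right) \left(-140 + Q\right) = \left(-140 + Q\right) \left(Q + 7 Q^{2}\right)$)
$S = \frac{1}{705} \approx 0.0014184$
$\sqrt{C{\left(u{\left(5,-21 \right)} \right)} + S} = \sqrt{- 21 \left(-140 - -20559 + 7 \left(-21\right)^{2}\right) + \frac{1}{705}} = \sqrt{- 21 \left(-140 + 20559 + 7 \cdot 441\right) + \frac{1}{705}} = \sqrt{- 21 \left(-140 + 20559 + 3087\right) + \frac{1}{705}} = \sqrt{\left(-21\right) 23506 + \frac{1}{705}} = \sqrt{-493626 + \frac{1}{705}} = \sqrt{- \frac{348006329}{705}} = \frac{i \sqrt{245344461945}}{705}$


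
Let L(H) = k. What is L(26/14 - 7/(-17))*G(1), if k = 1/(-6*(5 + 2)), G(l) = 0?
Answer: 0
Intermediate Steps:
k = -1/42 (k = 1/(-6*7) = 1/(-42) = -1/42 ≈ -0.023810)
L(H) = -1/42
L(26/14 - 7/(-17))*G(1) = -1/42*0 = 0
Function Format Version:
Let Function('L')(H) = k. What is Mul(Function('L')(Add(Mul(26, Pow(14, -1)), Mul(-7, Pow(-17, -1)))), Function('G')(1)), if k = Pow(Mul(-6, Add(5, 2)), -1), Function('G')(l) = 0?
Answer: 0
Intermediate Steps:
k = Rational(-1, 42) (k = Pow(Mul(-6, 7), -1) = Pow(-42, -1) = Rational(-1, 42) ≈ -0.023810)
Function('L')(H) = Rational(-1, 42)
Mul(Function('L')(Add(Mul(26, Pow(14, -1)), Mul(-7, Pow(-17, -1)))), Function('G')(1)) = Mul(Rational(-1, 42), 0) = 0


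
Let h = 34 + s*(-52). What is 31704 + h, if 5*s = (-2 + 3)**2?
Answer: 158638/5 ≈ 31728.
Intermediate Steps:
s = 1/5 (s = (-2 + 3)**2/5 = (1/5)*1**2 = (1/5)*1 = 1/5 ≈ 0.20000)
h = 118/5 (h = 34 + (1/5)*(-52) = 34 - 52/5 = 118/5 ≈ 23.600)
31704 + h = 31704 + 118/5 = 158638/5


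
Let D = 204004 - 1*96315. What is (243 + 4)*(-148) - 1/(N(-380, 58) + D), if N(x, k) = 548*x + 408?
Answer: -3660827507/100143 ≈ -36556.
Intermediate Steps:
D = 107689 (D = 204004 - 96315 = 107689)
N(x, k) = 408 + 548*x
(243 + 4)*(-148) - 1/(N(-380, 58) + D) = (243 + 4)*(-148) - 1/((408 + 548*(-380)) + 107689) = 247*(-148) - 1/((408 - 208240) + 107689) = -36556 - 1/(-207832 + 107689) = -36556 - 1/(-100143) = -36556 - 1*(-1/100143) = -36556 + 1/100143 = -3660827507/100143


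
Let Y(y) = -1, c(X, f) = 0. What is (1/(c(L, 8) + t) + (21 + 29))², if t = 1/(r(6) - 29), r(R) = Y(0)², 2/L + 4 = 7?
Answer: 484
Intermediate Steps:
L = ⅔ (L = 2/(-4 + 7) = 2/3 = 2*(⅓) = ⅔ ≈ 0.66667)
r(R) = 1 (r(R) = (-1)² = 1)
t = -1/28 (t = 1/(1 - 29) = 1/(-28) = -1/28 ≈ -0.035714)
(1/(c(L, 8) + t) + (21 + 29))² = (1/(0 - 1/28) + (21 + 29))² = (1/(-1/28) + 50)² = (-28 + 50)² = 22² = 484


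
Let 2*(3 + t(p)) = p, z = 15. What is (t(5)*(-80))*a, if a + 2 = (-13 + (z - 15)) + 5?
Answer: -400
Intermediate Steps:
a = -10 (a = -2 + ((-13 + (15 - 15)) + 5) = -2 + ((-13 + 0) + 5) = -2 + (-13 + 5) = -2 - 8 = -10)
t(p) = -3 + p/2
(t(5)*(-80))*a = ((-3 + (½)*5)*(-80))*(-10) = ((-3 + 5/2)*(-80))*(-10) = -½*(-80)*(-10) = 40*(-10) = -400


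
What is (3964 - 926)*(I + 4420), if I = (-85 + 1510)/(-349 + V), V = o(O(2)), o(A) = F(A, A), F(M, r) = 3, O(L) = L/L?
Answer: 2320872505/173 ≈ 1.3415e+7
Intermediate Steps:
O(L) = 1
o(A) = 3
V = 3
I = -1425/346 (I = (-85 + 1510)/(-349 + 3) = 1425/(-346) = 1425*(-1/346) = -1425/346 ≈ -4.1185)
(3964 - 926)*(I + 4420) = (3964 - 926)*(-1425/346 + 4420) = 3038*(1527895/346) = 2320872505/173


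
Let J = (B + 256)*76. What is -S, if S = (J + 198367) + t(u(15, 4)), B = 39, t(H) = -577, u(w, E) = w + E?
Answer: -220210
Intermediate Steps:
u(w, E) = E + w
J = 22420 (J = (39 + 256)*76 = 295*76 = 22420)
S = 220210 (S = (22420 + 198367) - 577 = 220787 - 577 = 220210)
-S = -1*220210 = -220210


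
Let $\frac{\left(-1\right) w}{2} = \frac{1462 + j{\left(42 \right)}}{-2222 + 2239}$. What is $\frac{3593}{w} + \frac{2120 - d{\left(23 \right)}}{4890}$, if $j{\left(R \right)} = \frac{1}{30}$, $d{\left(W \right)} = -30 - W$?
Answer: $- \frac{4384981397}{214480290} \approx -20.445$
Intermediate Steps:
$j{\left(R \right)} = \frac{1}{30}$
$w = - \frac{43861}{255}$ ($w = - 2 \frac{1462 + \frac{1}{30}}{-2222 + 2239} = - 2 \frac{43861}{30 \cdot 17} = - 2 \cdot \frac{43861}{30} \cdot \frac{1}{17} = \left(-2\right) \frac{43861}{510} = - \frac{43861}{255} \approx -172.0$)
$\frac{3593}{w} + \frac{2120 - d{\left(23 \right)}}{4890} = \frac{3593}{- \frac{43861}{255}} + \frac{2120 - \left(-30 - 23\right)}{4890} = 3593 \left(- \frac{255}{43861}\right) + \left(2120 - \left(-30 - 23\right)\right) \frac{1}{4890} = - \frac{916215}{43861} + \left(2120 - -53\right) \frac{1}{4890} = - \frac{916215}{43861} + \left(2120 + 53\right) \frac{1}{4890} = - \frac{916215}{43861} + 2173 \cdot \frac{1}{4890} = - \frac{916215}{43861} + \frac{2173}{4890} = - \frac{4384981397}{214480290}$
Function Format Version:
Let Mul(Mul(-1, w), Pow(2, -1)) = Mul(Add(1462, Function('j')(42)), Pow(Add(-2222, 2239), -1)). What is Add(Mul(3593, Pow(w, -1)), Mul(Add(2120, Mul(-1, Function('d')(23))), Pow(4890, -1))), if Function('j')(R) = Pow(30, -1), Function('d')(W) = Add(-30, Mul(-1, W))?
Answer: Rational(-4384981397, 214480290) ≈ -20.445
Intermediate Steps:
Function('j')(R) = Rational(1, 30)
w = Rational(-43861, 255) (w = Mul(-2, Mul(Add(1462, Rational(1, 30)), Pow(Add(-2222, 2239), -1))) = Mul(-2, Mul(Rational(43861, 30), Pow(17, -1))) = Mul(-2, Mul(Rational(43861, 30), Rational(1, 17))) = Mul(-2, Rational(43861, 510)) = Rational(-43861, 255) ≈ -172.00)
Add(Mul(3593, Pow(w, -1)), Mul(Add(2120, Mul(-1, Function('d')(23))), Pow(4890, -1))) = Add(Mul(3593, Pow(Rational(-43861, 255), -1)), Mul(Add(2120, Mul(-1, Add(-30, Mul(-1, 23)))), Pow(4890, -1))) = Add(Mul(3593, Rational(-255, 43861)), Mul(Add(2120, Mul(-1, Add(-30, -23))), Rational(1, 4890))) = Add(Rational(-916215, 43861), Mul(Add(2120, Mul(-1, -53)), Rational(1, 4890))) = Add(Rational(-916215, 43861), Mul(Add(2120, 53), Rational(1, 4890))) = Add(Rational(-916215, 43861), Mul(2173, Rational(1, 4890))) = Add(Rational(-916215, 43861), Rational(2173, 4890)) = Rational(-4384981397, 214480290)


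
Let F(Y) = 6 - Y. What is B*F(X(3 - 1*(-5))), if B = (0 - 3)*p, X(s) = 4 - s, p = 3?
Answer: -90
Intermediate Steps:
B = -9 (B = (0 - 3)*3 = -3*3 = -9)
B*F(X(3 - 1*(-5))) = -9*(6 - (4 - (3 - 1*(-5)))) = -9*(6 - (4 - (3 + 5))) = -9*(6 - (4 - 1*8)) = -9*(6 - (4 - 8)) = -9*(6 - 1*(-4)) = -9*(6 + 4) = -9*10 = -90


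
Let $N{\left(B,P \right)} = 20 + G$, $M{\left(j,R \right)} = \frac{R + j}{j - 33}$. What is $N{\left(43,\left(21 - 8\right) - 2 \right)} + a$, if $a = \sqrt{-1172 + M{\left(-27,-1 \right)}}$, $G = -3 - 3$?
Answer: $14 + \frac{i \sqrt{263595}}{15} \approx 14.0 + 34.228 i$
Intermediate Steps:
$G = -6$
$M{\left(j,R \right)} = \frac{R + j}{-33 + j}$
$N{\left(B,P \right)} = 14$ ($N{\left(B,P \right)} = 20 - 6 = 14$)
$a = \frac{i \sqrt{263595}}{15}$ ($a = \sqrt{-1172 + \frac{-1 - 27}{-33 - 27}} = \sqrt{-1172 + \frac{1}{-60} \left(-28\right)} = \sqrt{-1172 - - \frac{7}{15}} = \sqrt{-1172 + \frac{7}{15}} = \sqrt{- \frac{17573}{15}} = \frac{i \sqrt{263595}}{15} \approx 34.228 i$)
$N{\left(43,\left(21 - 8\right) - 2 \right)} + a = 14 + \frac{i \sqrt{263595}}{15}$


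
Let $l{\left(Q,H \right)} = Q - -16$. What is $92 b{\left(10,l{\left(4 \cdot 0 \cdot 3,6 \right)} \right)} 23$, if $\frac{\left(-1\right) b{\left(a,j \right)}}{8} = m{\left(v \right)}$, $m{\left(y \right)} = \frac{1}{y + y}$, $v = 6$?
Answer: $- \frac{4232}{3} \approx -1410.7$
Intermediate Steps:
$l{\left(Q,H \right)} = 16 + Q$ ($l{\left(Q,H \right)} = Q + 16 = 16 + Q$)
$m{\left(y \right)} = \frac{1}{2 y}$
$b{\left(a,j \right)} = - \frac{2}{3}$ ($b{\left(a,j \right)} = - 8 \frac{1}{2 \cdot 6} = - 8 \cdot \frac{1}{2} \cdot \frac{1}{6} = \left(-8\right) \frac{1}{12} = - \frac{2}{3}$)
$92 b{\left(10,l{\left(4 \cdot 0 \cdot 3,6 \right)} \right)} 23 = 92 \left(- \frac{2}{3}\right) 23 = \left(- \frac{184}{3}\right) 23 = - \frac{4232}{3}$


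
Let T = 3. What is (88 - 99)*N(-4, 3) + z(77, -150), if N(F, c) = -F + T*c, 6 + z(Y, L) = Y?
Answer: -72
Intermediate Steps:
z(Y, L) = -6 + Y
N(F, c) = -F + 3*c
(88 - 99)*N(-4, 3) + z(77, -150) = (88 - 99)*(-1*(-4) + 3*3) + (-6 + 77) = -11*(4 + 9) + 71 = -11*13 + 71 = -143 + 71 = -72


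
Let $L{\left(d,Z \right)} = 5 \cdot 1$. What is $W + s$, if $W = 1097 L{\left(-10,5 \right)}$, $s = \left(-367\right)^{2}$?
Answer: $140174$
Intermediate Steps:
$L{\left(d,Z \right)} = 5$
$s = 134689$
$W = 5485$ ($W = 1097 \cdot 5 = 5485$)
$W + s = 5485 + 134689 = 140174$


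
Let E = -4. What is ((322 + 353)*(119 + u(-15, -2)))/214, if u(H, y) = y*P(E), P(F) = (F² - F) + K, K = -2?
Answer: 56025/214 ≈ 261.80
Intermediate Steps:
P(F) = -2 + F² - F (P(F) = (F² - F) - 2 = -2 + F² - F)
u(H, y) = 18*y (u(H, y) = y*(-2 + (-4)² - 1*(-4)) = y*(-2 + 16 + 4) = y*18 = 18*y)
((322 + 353)*(119 + u(-15, -2)))/214 = ((322 + 353)*(119 + 18*(-2)))/214 = (675*(119 - 36))*(1/214) = (675*83)*(1/214) = 56025*(1/214) = 56025/214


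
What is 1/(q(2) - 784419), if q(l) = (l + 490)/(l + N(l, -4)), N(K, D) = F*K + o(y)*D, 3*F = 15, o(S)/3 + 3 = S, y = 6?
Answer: -2/1568879 ≈ -1.2748e-6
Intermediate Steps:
o(S) = -9 + 3*S
F = 5 (F = (1/3)*15 = 5)
N(K, D) = 5*K + 9*D (N(K, D) = 5*K + (-9 + 3*6)*D = 5*K + (-9 + 18)*D = 5*K + 9*D)
q(l) = (490 + l)/(-36 + 6*l) (q(l) = (l + 490)/(l + (5*l + 9*(-4))) = (490 + l)/(l + (5*l - 36)) = (490 + l)/(l + (-36 + 5*l)) = (490 + l)/(-36 + 6*l))
1/(q(2) - 784419) = 1/((490 + 2)/(6*(-6 + 2)) - 784419) = 1/((1/6)*492/(-4) - 784419) = 1/((1/6)*(-1/4)*492 - 784419) = 1/(-41/2 - 784419) = 1/(-1568879/2) = -2/1568879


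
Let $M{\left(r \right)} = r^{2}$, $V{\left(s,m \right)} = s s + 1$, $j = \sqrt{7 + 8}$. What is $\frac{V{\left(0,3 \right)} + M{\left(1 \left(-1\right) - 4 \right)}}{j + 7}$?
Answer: $\frac{91}{17} - \frac{13 \sqrt{15}}{17} \approx 2.3912$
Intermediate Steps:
$j = \sqrt{15} \approx 3.873$
$V{\left(s,m \right)} = 1 + s^{2}$ ($V{\left(s,m \right)} = s^{2} + 1 = 1 + s^{2}$)
$\frac{V{\left(0,3 \right)} + M{\left(1 \left(-1\right) - 4 \right)}}{j + 7} = \frac{\left(1 + 0^{2}\right) + \left(1 \left(-1\right) - 4\right)^{2}}{\sqrt{15} + 7} = \frac{\left(1 + 0\right) + \left(-1 - 4\right)^{2}}{7 + \sqrt{15}} = \frac{1 + \left(-5\right)^{2}}{7 + \sqrt{15}} = \frac{1 + 25}{7 + \sqrt{15}} = \frac{1}{7 + \sqrt{15}} \cdot 26 = \frac{26}{7 + \sqrt{15}}$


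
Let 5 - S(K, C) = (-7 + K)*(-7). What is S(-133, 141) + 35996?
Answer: 35021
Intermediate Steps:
S(K, C) = -44 + 7*K (S(K, C) = 5 - (-7 + K)*(-7) = 5 - (49 - 7*K) = 5 + (-49 + 7*K) = -44 + 7*K)
S(-133, 141) + 35996 = (-44 + 7*(-133)) + 35996 = (-44 - 931) + 35996 = -975 + 35996 = 35021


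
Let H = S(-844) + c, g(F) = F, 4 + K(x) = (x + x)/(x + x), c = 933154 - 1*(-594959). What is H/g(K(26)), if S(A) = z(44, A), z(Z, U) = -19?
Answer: -1528094/3 ≈ -5.0936e+5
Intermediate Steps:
c = 1528113 (c = 933154 + 594959 = 1528113)
K(x) = -3 (K(x) = -4 + (x + x)/(x + x) = -4 + (2*x)/((2*x)) = -4 + (2*x)*(1/(2*x)) = -4 + 1 = -3)
S(A) = -19
H = 1528094 (H = -19 + 1528113 = 1528094)
H/g(K(26)) = 1528094/(-3) = 1528094*(-⅓) = -1528094/3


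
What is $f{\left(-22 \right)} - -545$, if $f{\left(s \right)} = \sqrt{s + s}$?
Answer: $545 + 2 i \sqrt{11} \approx 545.0 + 6.6332 i$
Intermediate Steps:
$f{\left(s \right)} = \sqrt{2} \sqrt{s}$ ($f{\left(s \right)} = \sqrt{2 s} = \sqrt{2} \sqrt{s}$)
$f{\left(-22 \right)} - -545 = \sqrt{2} \sqrt{-22} - -545 = \sqrt{2} i \sqrt{22} + 545 = 2 i \sqrt{11} + 545 = 545 + 2 i \sqrt{11}$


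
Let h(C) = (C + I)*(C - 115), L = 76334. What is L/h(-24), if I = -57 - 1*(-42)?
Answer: 76334/5421 ≈ 14.081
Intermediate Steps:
I = -15 (I = -57 + 42 = -15)
h(C) = (-115 + C)*(-15 + C) (h(C) = (C - 15)*(C - 115) = (-15 + C)*(-115 + C) = (-115 + C)*(-15 + C))
L/h(-24) = 76334/(1725 + (-24)**2 - 130*(-24)) = 76334/(1725 + 576 + 3120) = 76334/5421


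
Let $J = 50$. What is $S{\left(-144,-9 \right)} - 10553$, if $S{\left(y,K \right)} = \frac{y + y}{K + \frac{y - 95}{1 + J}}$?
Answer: $- \frac{3675653}{349} \approx -10532.0$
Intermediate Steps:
$S{\left(y,K \right)} = \frac{2 y}{- \frac{95}{51} + K + \frac{y}{51}}$ ($S{\left(y,K \right)} = \frac{y + y}{K + \frac{y - 95}{1 + 50}} = \frac{2 y}{K + \frac{-95 + y}{51}} = \frac{2 y}{K + \left(-95 + y\right) \frac{1}{51}} = \frac{2 y}{K + \left(- \frac{95}{51} + \frac{y}{51}\right)} = \frac{2 y}{- \frac{95}{51} + K + \frac{y}{51}}$)
$S{\left(-144,-9 \right)} - 10553 = 102 \left(-144\right) \frac{1}{-95 - 144 + 51 \left(-9\right)} - 10553 = 102 \left(-144\right) \frac{1}{-95 - 144 - 459} - 10553 = 102 \left(-144\right) \frac{1}{-698} - 10553 = 102 \left(-144\right) \left(- \frac{1}{698}\right) - 10553 = \frac{7344}{349} - 10553 = - \frac{3675653}{349}$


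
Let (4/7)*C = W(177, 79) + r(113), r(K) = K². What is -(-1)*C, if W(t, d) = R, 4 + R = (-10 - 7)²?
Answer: 45689/2 ≈ 22845.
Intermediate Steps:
R = 285 (R = -4 + (-10 - 7)² = -4 + (-17)² = -4 + 289 = 285)
W(t, d) = 285
C = 45689/2 (C = 7*(285 + 113²)/4 = 7*(285 + 12769)/4 = (7/4)*13054 = 45689/2 ≈ 22845.)
-(-1)*C = -(-1)*45689/2 = -1*(-45689/2) = 45689/2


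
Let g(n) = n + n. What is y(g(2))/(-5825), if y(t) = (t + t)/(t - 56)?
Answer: 2/75725 ≈ 2.6411e-5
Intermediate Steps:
g(n) = 2*n
y(t) = 2*t/(-56 + t) (y(t) = (2*t)/(-56 + t) = 2*t/(-56 + t))
y(g(2))/(-5825) = (2*(2*2)/(-56 + 2*2))/(-5825) = (2*4/(-56 + 4))*(-1/5825) = (2*4/(-52))*(-1/5825) = (2*4*(-1/52))*(-1/5825) = -2/13*(-1/5825) = 2/75725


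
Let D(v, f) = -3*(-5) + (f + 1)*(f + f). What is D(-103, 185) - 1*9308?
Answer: 59527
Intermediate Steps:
D(v, f) = 15 + 2*f*(1 + f) (D(v, f) = 15 + (1 + f)*(2*f) = 15 + 2*f*(1 + f))
D(-103, 185) - 1*9308 = (15 + 2*185 + 2*185²) - 1*9308 = (15 + 370 + 2*34225) - 9308 = (15 + 370 + 68450) - 9308 = 68835 - 9308 = 59527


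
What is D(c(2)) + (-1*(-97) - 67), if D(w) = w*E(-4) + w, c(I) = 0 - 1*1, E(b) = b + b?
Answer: 37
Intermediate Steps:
E(b) = 2*b
c(I) = -1 (c(I) = 0 - 1 = -1)
D(w) = -7*w (D(w) = w*(2*(-4)) + w = w*(-8) + w = -8*w + w = -7*w)
D(c(2)) + (-1*(-97) - 67) = -7*(-1) + (-1*(-97) - 67) = 7 + (97 - 67) = 7 + 30 = 37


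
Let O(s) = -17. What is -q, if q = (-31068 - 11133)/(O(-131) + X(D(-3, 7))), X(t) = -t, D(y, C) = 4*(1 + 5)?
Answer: -42201/41 ≈ -1029.3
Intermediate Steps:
D(y, C) = 24 (D(y, C) = 4*6 = 24)
q = 42201/41 (q = (-31068 - 11133)/(-17 - 1*24) = -42201/(-17 - 24) = -42201/(-41) = -42201*(-1/41) = 42201/41 ≈ 1029.3)
-q = -1*42201/41 = -42201/41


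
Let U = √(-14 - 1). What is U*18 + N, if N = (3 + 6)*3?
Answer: 27 + 18*I*√15 ≈ 27.0 + 69.714*I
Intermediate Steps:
N = 27 (N = 9*3 = 27)
U = I*√15 (U = √(-15) = I*√15 ≈ 3.873*I)
U*18 + N = (I*√15)*18 + 27 = 18*I*√15 + 27 = 27 + 18*I*√15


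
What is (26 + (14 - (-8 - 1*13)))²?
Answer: 3721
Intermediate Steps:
(26 + (14 - (-8 - 1*13)))² = (26 + (14 - (-8 - 13)))² = (26 + (14 - 1*(-21)))² = (26 + (14 + 21))² = (26 + 35)² = 61² = 3721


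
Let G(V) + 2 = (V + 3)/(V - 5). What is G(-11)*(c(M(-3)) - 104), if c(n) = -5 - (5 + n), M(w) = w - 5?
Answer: 159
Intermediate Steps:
M(w) = -5 + w
c(n) = -10 - n (c(n) = -5 + (-5 - n) = -10 - n)
G(V) = -2 + (3 + V)/(-5 + V) (G(V) = -2 + (V + 3)/(V - 5) = -2 + (3 + V)/(-5 + V))
G(-11)*(c(M(-3)) - 104) = ((13 - 1*(-11))/(-5 - 11))*((-10 - (-5 - 3)) - 104) = ((13 + 11)/(-16))*((-10 - 1*(-8)) - 104) = (-1/16*24)*((-10 + 8) - 104) = -3*(-2 - 104)/2 = -3/2*(-106) = 159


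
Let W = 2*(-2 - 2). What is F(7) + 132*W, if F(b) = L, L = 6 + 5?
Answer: -1045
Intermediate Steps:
L = 11
F(b) = 11
W = -8 (W = 2*(-4) = -8)
F(7) + 132*W = 11 + 132*(-8) = 11 - 1056 = -1045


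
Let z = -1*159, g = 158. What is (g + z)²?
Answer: 1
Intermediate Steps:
z = -159
(g + z)² = (158 - 159)² = (-1)² = 1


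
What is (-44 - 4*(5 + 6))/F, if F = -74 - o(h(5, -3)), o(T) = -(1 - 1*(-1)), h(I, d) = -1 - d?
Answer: 11/9 ≈ 1.2222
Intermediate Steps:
o(T) = -2 (o(T) = -(1 + 1) = -1*2 = -2)
F = -72 (F = -74 - 1*(-2) = -74 + 2 = -72)
(-44 - 4*(5 + 6))/F = (-44 - 4*(5 + 6))/(-72) = -(-44 - 4*11)/72 = -(-44 - 44)/72 = -1/72*(-88) = 11/9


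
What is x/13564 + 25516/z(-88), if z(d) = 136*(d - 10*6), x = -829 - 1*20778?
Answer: -48812795/17063512 ≈ -2.8607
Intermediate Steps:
x = -21607 (x = -829 - 20778 = -21607)
z(d) = -8160 + 136*d (z(d) = 136*(d - 60) = 136*(-60 + d) = -8160 + 136*d)
x/13564 + 25516/z(-88) = -21607/13564 + 25516/(-8160 + 136*(-88)) = -21607*1/13564 + 25516/(-8160 - 11968) = -21607/13564 + 25516/(-20128) = -21607/13564 + 25516*(-1/20128) = -21607/13564 - 6379/5032 = -48812795/17063512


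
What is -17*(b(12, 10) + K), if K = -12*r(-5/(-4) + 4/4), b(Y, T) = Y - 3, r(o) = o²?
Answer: 3519/4 ≈ 879.75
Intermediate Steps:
b(Y, T) = -3 + Y
K = -243/4 (K = -12*(-5/(-4) + 4/4)² = -12*(-5*(-¼) + 4*(¼))² = -12*(5/4 + 1)² = -12*(9/4)² = -12*81/16 = -243/4 ≈ -60.750)
-17*(b(12, 10) + K) = -17*((-3 + 12) - 243/4) = -17*(9 - 243/4) = -17*(-207/4) = 3519/4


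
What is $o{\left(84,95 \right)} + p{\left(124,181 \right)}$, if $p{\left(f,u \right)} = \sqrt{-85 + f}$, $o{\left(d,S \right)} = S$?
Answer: $95 + \sqrt{39} \approx 101.24$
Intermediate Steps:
$o{\left(84,95 \right)} + p{\left(124,181 \right)} = 95 + \sqrt{-85 + 124} = 95 + \sqrt{39}$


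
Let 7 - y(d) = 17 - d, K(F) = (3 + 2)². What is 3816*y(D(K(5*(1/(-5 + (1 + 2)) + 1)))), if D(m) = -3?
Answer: -49608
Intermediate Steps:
K(F) = 25 (K(F) = 5² = 25)
y(d) = -10 + d (y(d) = 7 - (17 - d) = 7 + (-17 + d) = -10 + d)
3816*y(D(K(5*(1/(-5 + (1 + 2)) + 1)))) = 3816*(-10 - 3) = 3816*(-13) = -49608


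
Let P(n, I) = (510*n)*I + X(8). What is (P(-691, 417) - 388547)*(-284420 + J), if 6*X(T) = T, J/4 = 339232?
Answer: -474081297901876/3 ≈ -1.5803e+14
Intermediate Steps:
J = 1356928 (J = 4*339232 = 1356928)
X(T) = T/6
P(n, I) = 4/3 + 510*I*n (P(n, I) = (510*n)*I + (1/6)*8 = 510*I*n + 4/3 = 4/3 + 510*I*n)
(P(-691, 417) - 388547)*(-284420 + J) = ((4/3 + 510*417*(-691)) - 388547)*(-284420 + 1356928) = ((4/3 - 146954970) - 388547)*1072508 = (-440864906/3 - 388547)*1072508 = -442030547/3*1072508 = -474081297901876/3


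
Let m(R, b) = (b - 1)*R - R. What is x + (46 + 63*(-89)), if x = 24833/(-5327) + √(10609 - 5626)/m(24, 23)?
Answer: -29648280/5327 + √4983/504 ≈ -5565.5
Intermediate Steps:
m(R, b) = -R + R*(-1 + b) (m(R, b) = (-1 + b)*R - R = R*(-1 + b) - R = -R + R*(-1 + b))
x = -24833/5327 + √4983/504 (x = 24833/(-5327) + √(10609 - 5626)/((24*(-2 + 23))) = 24833*(-1/5327) + √4983/((24*21)) = -24833/5327 + √4983/504 ≈ -4.5217)
x + (46 + 63*(-89)) = (-24833/5327 + √4983/504) + (46 + 63*(-89)) = (-24833/5327 + √4983/504) + (46 - 5607) = (-24833/5327 + √4983/504) - 5561 = -29648280/5327 + √4983/504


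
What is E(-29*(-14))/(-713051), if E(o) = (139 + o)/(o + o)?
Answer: -545/578997412 ≈ -9.4128e-7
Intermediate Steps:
E(o) = (139 + o)/(2*o) (E(o) = (139 + o)/((2*o)) = (139 + o)*(1/(2*o)) = (139 + o)/(2*o))
E(-29*(-14))/(-713051) = ((139 - 29*(-14))/(2*((-29*(-14)))))/(-713051) = ((½)*(139 + 406)/406)*(-1/713051) = ((½)*(1/406)*545)*(-1/713051) = (545/812)*(-1/713051) = -545/578997412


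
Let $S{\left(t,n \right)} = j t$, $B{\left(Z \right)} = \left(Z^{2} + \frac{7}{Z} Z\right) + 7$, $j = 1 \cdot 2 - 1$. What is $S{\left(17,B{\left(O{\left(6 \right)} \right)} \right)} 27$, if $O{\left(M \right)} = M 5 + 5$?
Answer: $459$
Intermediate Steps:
$j = 1$ ($j = 2 - 1 = 1$)
$O{\left(M \right)} = 5 + 5 M$ ($O{\left(M \right)} = 5 M + 5 = 5 + 5 M$)
$B{\left(Z \right)} = 14 + Z^{2}$ ($B{\left(Z \right)} = \left(Z^{2} + 7\right) + 7 = \left(7 + Z^{2}\right) + 7 = 14 + Z^{2}$)
$S{\left(t,n \right)} = t$ ($S{\left(t,n \right)} = 1 t = t$)
$S{\left(17,B{\left(O{\left(6 \right)} \right)} \right)} 27 = 17 \cdot 27 = 459$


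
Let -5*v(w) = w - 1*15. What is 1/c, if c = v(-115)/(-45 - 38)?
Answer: -83/26 ≈ -3.1923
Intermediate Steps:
v(w) = 3 - w/5 (v(w) = -(w - 1*15)/5 = -(w - 15)/5 = -(-15 + w)/5 = 3 - w/5)
c = -26/83 (c = (3 - ⅕*(-115))/(-45 - 38) = (3 + 23)/(-83) = -1/83*26 = -26/83 ≈ -0.31325)
1/c = 1/(-26/83) = -83/26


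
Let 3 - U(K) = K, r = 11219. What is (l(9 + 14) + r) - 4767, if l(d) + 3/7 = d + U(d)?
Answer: 45182/7 ≈ 6454.6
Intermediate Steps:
U(K) = 3 - K
l(d) = 18/7 (l(d) = -3/7 + (d + (3 - d)) = -3/7 + 3 = 18/7)
(l(9 + 14) + r) - 4767 = (18/7 + 11219) - 4767 = 78551/7 - 4767 = 45182/7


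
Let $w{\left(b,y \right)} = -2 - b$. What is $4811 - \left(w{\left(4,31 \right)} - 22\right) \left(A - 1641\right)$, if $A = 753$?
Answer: $-20053$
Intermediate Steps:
$4811 - \left(w{\left(4,31 \right)} - 22\right) \left(A - 1641\right) = 4811 - \left(\left(-2 - 4\right) - 22\right) \left(753 - 1641\right) = 4811 - \left(\left(-2 - 4\right) - 22\right) \left(-888\right) = 4811 - \left(-6 - 22\right) \left(-888\right) = 4811 - \left(-28\right) \left(-888\right) = 4811 - 24864 = -20053$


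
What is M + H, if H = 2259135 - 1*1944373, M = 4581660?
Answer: 4896422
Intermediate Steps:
H = 314762 (H = 2259135 - 1944373 = 314762)
M + H = 4581660 + 314762 = 4896422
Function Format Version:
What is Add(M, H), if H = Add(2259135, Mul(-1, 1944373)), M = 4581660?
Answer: 4896422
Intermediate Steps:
H = 314762 (H = Add(2259135, -1944373) = 314762)
Add(M, H) = Add(4581660, 314762) = 4896422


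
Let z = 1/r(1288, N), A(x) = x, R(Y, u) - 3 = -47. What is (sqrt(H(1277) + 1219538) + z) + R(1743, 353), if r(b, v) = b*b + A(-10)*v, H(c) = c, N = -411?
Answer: -73174375/1663054 + sqrt(1220815) ≈ 1060.9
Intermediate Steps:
R(Y, u) = -44 (R(Y, u) = 3 - 47 = -44)
r(b, v) = b**2 - 10*v (r(b, v) = b*b - 10*v = b**2 - 10*v)
z = 1/1663054 (z = 1/(1288**2 - 10*(-411)) = 1/(1658944 + 4110) = 1/1663054 ≈ 6.0130e-7)
(sqrt(H(1277) + 1219538) + z) + R(1743, 353) = (sqrt(1277 + 1219538) + 1/1663054) - 44 = (sqrt(1220815) + 1/1663054) - 44 = (1/1663054 + sqrt(1220815)) - 44 = -73174375/1663054 + sqrt(1220815)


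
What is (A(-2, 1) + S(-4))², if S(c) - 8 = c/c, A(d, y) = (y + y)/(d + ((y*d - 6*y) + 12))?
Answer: 100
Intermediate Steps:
A(d, y) = 2*y/(12 + d - 6*y + d*y) (A(d, y) = (2*y)/(d + ((d*y - 6*y) + 12)) = (2*y)/(d + ((-6*y + d*y) + 12)) = (2*y)/(d + (12 - 6*y + d*y)) = (2*y)/(12 + d - 6*y + d*y) = 2*y/(12 + d - 6*y + d*y))
S(c) = 9 (S(c) = 8 + c/c = 8 + 1 = 9)
(A(-2, 1) + S(-4))² = (2*1/(12 - 2 - 6*1 - 2*1) + 9)² = (2*1/(12 - 2 - 6 - 2) + 9)² = (2*1/2 + 9)² = (2*1*(½) + 9)² = (1 + 9)² = 10² = 100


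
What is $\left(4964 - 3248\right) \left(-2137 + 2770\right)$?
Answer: $1086228$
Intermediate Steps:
$\left(4964 - 3248\right) \left(-2137 + 2770\right) = 1716 \cdot 633 = 1086228$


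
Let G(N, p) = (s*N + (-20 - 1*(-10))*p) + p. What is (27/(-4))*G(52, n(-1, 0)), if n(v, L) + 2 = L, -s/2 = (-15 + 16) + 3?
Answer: 5373/2 ≈ 2686.5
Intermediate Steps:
s = -8 (s = -2*((-15 + 16) + 3) = -2*(1 + 3) = -2*4 = -8)
n(v, L) = -2 + L
G(N, p) = -9*p - 8*N (G(N, p) = (-8*N + (-20 - 1*(-10))*p) + p = (-8*N + (-20 + 10)*p) + p = (-8*N - 10*p) + p = (-10*p - 8*N) + p = -9*p - 8*N)
(27/(-4))*G(52, n(-1, 0)) = (27/(-4))*(-9*(-2 + 0) - 8*52) = (27*(-¼))*(-9*(-2) - 416) = -27*(18 - 416)/4 = -27/4*(-398) = 5373/2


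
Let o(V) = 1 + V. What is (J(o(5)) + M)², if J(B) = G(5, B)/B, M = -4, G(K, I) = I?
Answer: 9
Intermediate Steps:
J(B) = 1 (J(B) = B/B = 1)
(J(o(5)) + M)² = (1 - 4)² = (-3)² = 9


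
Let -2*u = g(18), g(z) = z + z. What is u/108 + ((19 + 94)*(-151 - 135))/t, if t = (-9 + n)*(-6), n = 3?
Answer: -8081/9 ≈ -897.89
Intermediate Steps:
t = 36 (t = (-9 + 3)*(-6) = -6*(-6) = 36)
g(z) = 2*z
u = -18 ≈ -18.000
u/108 + ((19 + 94)*(-151 - 135))/t = -18/108 + ((19 + 94)*(-151 - 135))/36 = -18*1/108 + (113*(-286))*(1/36) = -⅙ - 32318*1/36 = -⅙ - 16159/18 = -8081/9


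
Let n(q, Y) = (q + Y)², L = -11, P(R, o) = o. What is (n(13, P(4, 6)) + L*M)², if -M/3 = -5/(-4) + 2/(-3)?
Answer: 2313441/16 ≈ 1.4459e+5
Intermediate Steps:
M = -7/4 (M = -3*(-5/(-4) + 2/(-3)) = -3*(-5*(-¼) + 2*(-⅓)) = -3*(5/4 - ⅔) = -3*7/12 = -7/4 ≈ -1.7500)
n(q, Y) = (Y + q)²
(n(13, P(4, 6)) + L*M)² = ((6 + 13)² - 11*(-7/4))² = (19² + 77/4)² = (361 + 77/4)² = (1521/4)² = 2313441/16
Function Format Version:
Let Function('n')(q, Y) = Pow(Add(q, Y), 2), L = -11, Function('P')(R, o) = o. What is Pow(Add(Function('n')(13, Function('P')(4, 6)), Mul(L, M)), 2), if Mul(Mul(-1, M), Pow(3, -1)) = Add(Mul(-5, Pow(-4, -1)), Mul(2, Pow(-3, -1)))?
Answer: Rational(2313441, 16) ≈ 1.4459e+5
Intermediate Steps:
M = Rational(-7, 4) (M = Mul(-3, Add(Mul(-5, Pow(-4, -1)), Mul(2, Pow(-3, -1)))) = Mul(-3, Add(Mul(-5, Rational(-1, 4)), Mul(2, Rational(-1, 3)))) = Mul(-3, Add(Rational(5, 4), Rational(-2, 3))) = Mul(-3, Rational(7, 12)) = Rational(-7, 4) ≈ -1.7500)
Function('n')(q, Y) = Pow(Add(Y, q), 2)
Pow(Add(Function('n')(13, Function('P')(4, 6)), Mul(L, M)), 2) = Pow(Add(Pow(Add(6, 13), 2), Mul(-11, Rational(-7, 4))), 2) = Pow(Add(Pow(19, 2), Rational(77, 4)), 2) = Pow(Add(361, Rational(77, 4)), 2) = Pow(Rational(1521, 4), 2) = Rational(2313441, 16)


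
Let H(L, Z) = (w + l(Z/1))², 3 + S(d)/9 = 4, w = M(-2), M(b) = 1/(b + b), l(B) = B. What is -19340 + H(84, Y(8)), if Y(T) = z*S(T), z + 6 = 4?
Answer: -304111/16 ≈ -19007.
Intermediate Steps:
z = -2 (z = -6 + 4 = -2)
M(b) = 1/(2*b)
w = -¼ (w = (½)/(-2) = (½)*(-½) = -¼ ≈ -0.25000)
S(d) = 9 (S(d) = -27 + 9*4 = -27 + 36 = 9)
Y(T) = -18 (Y(T) = -2*9 = -18)
H(L, Z) = (-¼ + Z)² (H(L, Z) = (-¼ + Z/1)² = (-¼ + Z*1)² = (-¼ + Z)²)
-19340 + H(84, Y(8)) = -19340 + (-1 + 4*(-18))²/16 = -19340 + (-1 - 72)²/16 = -19340 + (1/16)*(-73)² = -19340 + (1/16)*5329 = -19340 + 5329/16 = -304111/16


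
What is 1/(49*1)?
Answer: 1/49 ≈ 0.020408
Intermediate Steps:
1/(49*1) = 1/49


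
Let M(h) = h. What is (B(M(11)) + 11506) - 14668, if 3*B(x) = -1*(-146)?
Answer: -9340/3 ≈ -3113.3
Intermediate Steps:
B(x) = 146/3 (B(x) = (-1*(-146))/3 = (⅓)*146 = 146/3)
(B(M(11)) + 11506) - 14668 = (146/3 + 11506) - 14668 = 34664/3 - 14668 = -9340/3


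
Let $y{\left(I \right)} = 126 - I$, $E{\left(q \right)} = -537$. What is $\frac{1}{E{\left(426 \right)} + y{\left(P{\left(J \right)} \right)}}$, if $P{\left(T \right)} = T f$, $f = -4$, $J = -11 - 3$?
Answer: $- \frac{1}{467} \approx -0.0021413$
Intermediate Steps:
$J = -14$
$P{\left(T \right)} = - 4 T$ ($P{\left(T \right)} = T \left(-4\right) = - 4 T$)
$\frac{1}{E{\left(426 \right)} + y{\left(P{\left(J \right)} \right)}} = \frac{1}{-537 + \left(126 - \left(-4\right) \left(-14\right)\right)} = \frac{1}{-537 + \left(126 - 56\right)} = \frac{1}{-537 + 70} = \frac{1}{-467} = - \frac{1}{467}$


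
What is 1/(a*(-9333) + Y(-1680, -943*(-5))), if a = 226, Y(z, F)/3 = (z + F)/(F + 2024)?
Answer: -6739/14214280557 ≈ -4.7410e-7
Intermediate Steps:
Y(z, F) = 3*(F + z)/(2024 + F) (Y(z, F) = 3*((z + F)/(F + 2024)) = 3*((F + z)/(2024 + F)) = 3*(F + z)/(2024 + F))
1/(a*(-9333) + Y(-1680, -943*(-5))) = 1/(226*(-9333) + 3*(-943*(-5) - 1680)/(2024 - 943*(-5))) = 1/(-2109258 + 3*(4715 - 1680)/(2024 + 4715)) = 1/(-2109258 + 3*3035/6739) = 1/(-2109258 + 3*(1/6739)*3035) = 1/(-2109258 + 9105/6739) = 1/(-14214280557/6739) = -6739/14214280557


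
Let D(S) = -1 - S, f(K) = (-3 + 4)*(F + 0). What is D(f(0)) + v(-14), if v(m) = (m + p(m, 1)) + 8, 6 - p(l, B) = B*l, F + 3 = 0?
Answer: 16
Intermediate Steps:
F = -3 (F = -3 + 0 = -3)
p(l, B) = 6 - B*l
f(K) = -3 (f(K) = (-3 + 4)*(-3 + 0) = 1*(-3) = -3)
v(m) = 14 (v(m) = (m + (6 - 1*1*m)) + 8 = (m + (6 - m)) + 8 = 6 + 8 = 14)
D(f(0)) + v(-14) = (-1 - 1*(-3)) + 14 = (-1 + 3) + 14 = 2 + 14 = 16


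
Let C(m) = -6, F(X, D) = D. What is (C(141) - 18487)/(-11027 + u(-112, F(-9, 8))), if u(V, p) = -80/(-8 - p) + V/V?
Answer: 18493/11021 ≈ 1.6780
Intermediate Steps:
u(V, p) = 1 - 80/(-8 - p) (u(V, p) = -80/(-8 - p) + 1 = 1 - 80/(-8 - p))
(C(141) - 18487)/(-11027 + u(-112, F(-9, 8))) = (-6 - 18487)/(-11027 + (88 + 8)/(8 + 8)) = -18493/(-11027 + 96/16) = -18493/(-11027 + (1/16)*96) = -18493/(-11027 + 6) = -18493/(-11021) = -18493*(-1/11021) = 18493/11021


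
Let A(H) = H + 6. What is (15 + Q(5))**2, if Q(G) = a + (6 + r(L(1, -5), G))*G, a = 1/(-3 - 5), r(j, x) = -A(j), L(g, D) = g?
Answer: 6241/64 ≈ 97.516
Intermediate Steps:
A(H) = 6 + H
r(j, x) = -6 - j (r(j, x) = -(6 + j) = -6 - j)
a = -1/8 (a = 1/(-8) = -1/8 ≈ -0.12500)
Q(G) = -1/8 - G (Q(G) = -1/8 + (6 + (-6 - 1*1))*G = -1/8 + (6 + (-6 - 1))*G = -1/8 + (6 - 7)*G = -1/8 - G)
(15 + Q(5))**2 = (15 + (-1/8 - 1*5))**2 = (15 + (-1/8 - 5))**2 = (15 - 41/8)**2 = (79/8)**2 = 6241/64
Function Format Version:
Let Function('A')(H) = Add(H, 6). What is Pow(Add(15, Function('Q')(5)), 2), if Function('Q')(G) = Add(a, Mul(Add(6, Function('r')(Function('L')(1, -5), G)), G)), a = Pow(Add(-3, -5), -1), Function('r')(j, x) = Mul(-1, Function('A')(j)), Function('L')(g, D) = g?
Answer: Rational(6241, 64) ≈ 97.516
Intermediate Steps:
Function('A')(H) = Add(6, H)
Function('r')(j, x) = Add(-6, Mul(-1, j)) (Function('r')(j, x) = Mul(-1, Add(6, j)) = Add(-6, Mul(-1, j)))
a = Rational(-1, 8) (a = Pow(-8, -1) = Rational(-1, 8) ≈ -0.12500)
Function('Q')(G) = Add(Rational(-1, 8), Mul(-1, G)) (Function('Q')(G) = Add(Rational(-1, 8), Mul(Add(6, Add(-6, Mul(-1, 1))), G)) = Add(Rational(-1, 8), Mul(Add(6, Add(-6, -1)), G)) = Add(Rational(-1, 8), Mul(Add(6, -7), G)) = Add(Rational(-1, 8), Mul(-1, G)))
Pow(Add(15, Function('Q')(5)), 2) = Pow(Add(15, Add(Rational(-1, 8), Mul(-1, 5))), 2) = Pow(Add(15, Add(Rational(-1, 8), -5)), 2) = Pow(Add(15, Rational(-41, 8)), 2) = Pow(Rational(79, 8), 2) = Rational(6241, 64)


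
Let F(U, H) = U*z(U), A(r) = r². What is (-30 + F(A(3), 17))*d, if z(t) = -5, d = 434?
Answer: -32550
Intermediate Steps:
F(U, H) = -5*U (F(U, H) = U*(-5) = -5*U)
(-30 + F(A(3), 17))*d = (-30 - 5*3²)*434 = (-30 - 5*9)*434 = (-30 - 45)*434 = -75*434 = -32550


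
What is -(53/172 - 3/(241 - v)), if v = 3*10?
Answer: -10667/36292 ≈ -0.29392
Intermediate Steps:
v = 30
-(53/172 - 3/(241 - v)) = -(53/172 - 3/(241 - 1*30)) = -(53*(1/172) - 3/(241 - 30)) = -(53/172 - 3/211) = -1*10667/36292 = -10667/36292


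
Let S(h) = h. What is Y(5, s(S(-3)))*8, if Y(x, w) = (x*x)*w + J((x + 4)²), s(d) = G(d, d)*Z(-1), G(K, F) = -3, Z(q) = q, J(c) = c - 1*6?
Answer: 1200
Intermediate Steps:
J(c) = -6 + c (J(c) = c - 6 = -6 + c)
s(d) = 3 (s(d) = -3*(-1) = 3)
Y(x, w) = -6 + (4 + x)² + w*x² (Y(x, w) = (x*x)*w + (-6 + (x + 4)²) = x²*w + (-6 + (4 + x)²) = w*x² + (-6 + (4 + x)²) = -6 + (4 + x)² + w*x²)
Y(5, s(S(-3)))*8 = (-6 + (4 + 5)² + 3*5²)*8 = (-6 + 9² + 3*25)*8 = (-6 + 81 + 75)*8 = 150*8 = 1200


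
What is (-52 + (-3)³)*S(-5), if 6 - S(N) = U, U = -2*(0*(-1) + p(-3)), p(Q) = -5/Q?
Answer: -2212/3 ≈ -737.33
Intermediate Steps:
U = -10/3 (U = -2*(0*(-1) - 5/(-3)) = -2*(0 - 5*(-⅓)) = -2*(0 + 5/3) = -2*5/3 = -10/3 ≈ -3.3333)
S(N) = 28/3 (S(N) = 6 - 1*(-10/3) = 6 + 10/3 = 28/3)
(-52 + (-3)³)*S(-5) = (-52 + (-3)³)*(28/3) = (-52 - 27)*(28/3) = -79*28/3 = -2212/3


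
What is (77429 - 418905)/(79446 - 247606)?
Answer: 85369/42040 ≈ 2.0307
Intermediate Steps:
(77429 - 418905)/(79446 - 247606) = -341476/(-168160) = -341476*(-1/168160) = 85369/42040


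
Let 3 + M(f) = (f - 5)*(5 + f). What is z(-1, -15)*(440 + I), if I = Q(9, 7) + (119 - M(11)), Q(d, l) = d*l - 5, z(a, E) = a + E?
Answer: -8384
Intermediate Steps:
M(f) = -3 + (-5 + f)*(5 + f) (M(f) = -3 + (f - 5)*(5 + f) = -3 + (-5 + f)*(5 + f))
z(a, E) = E + a
Q(d, l) = -5 + d*l
I = 84 (I = (-5 + 9*7) + (119 - (-28 + 11²)) = (-5 + 63) + (119 - (-28 + 121)) = 58 + (119 - 1*93) = 58 + (119 - 93) = 58 + 26 = 84)
z(-1, -15)*(440 + I) = (-15 - 1)*(440 + 84) = -16*524 = -8384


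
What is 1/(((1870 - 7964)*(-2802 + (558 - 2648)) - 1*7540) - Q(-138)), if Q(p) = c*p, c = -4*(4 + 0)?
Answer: 1/29802100 ≈ 3.3555e-8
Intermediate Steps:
c = -16 (c = -4*4 = -16)
Q(p) = -16*p
1/(((1870 - 7964)*(-2802 + (558 - 2648)) - 1*7540) - Q(-138)) = 1/(((1870 - 7964)*(-2802 + (558 - 2648)) - 1*7540) - (-16)*(-138)) = 1/((-6094*(-2802 - 2090) - 7540) - 1*2208) = 1/((-6094*(-4892) - 7540) - 2208) = 1/((29811848 - 7540) - 2208) = 1/(29804308 - 2208) = 1/29802100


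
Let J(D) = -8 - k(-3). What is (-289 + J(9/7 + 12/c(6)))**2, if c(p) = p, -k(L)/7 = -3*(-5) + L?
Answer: 45369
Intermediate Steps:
k(L) = -105 - 7*L (k(L) = -7*(-3*(-5) + L) = -7*(15 + L) = -105 - 7*L)
J(D) = 76 (J(D) = -8 - (-105 - 7*(-3)) = -8 - (-105 + 21) = -8 - 1*(-84) = -8 + 84 = 76)
(-289 + J(9/7 + 12/c(6)))**2 = (-289 + 76)**2 = (-213)**2 = 45369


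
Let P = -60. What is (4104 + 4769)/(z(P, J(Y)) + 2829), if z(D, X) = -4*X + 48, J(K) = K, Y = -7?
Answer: 8873/2905 ≈ 3.0544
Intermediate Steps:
z(D, X) = 48 - 4*X
(4104 + 4769)/(z(P, J(Y)) + 2829) = (4104 + 4769)/((48 - 4*(-7)) + 2829) = 8873/((48 + 28) + 2829) = 8873/(76 + 2829) = 8873/2905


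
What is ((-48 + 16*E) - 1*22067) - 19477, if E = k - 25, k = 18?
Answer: -41704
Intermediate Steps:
E = -7 (E = 18 - 25 = -7)
((-48 + 16*E) - 1*22067) - 19477 = ((-48 + 16*(-7)) - 1*22067) - 19477 = ((-48 - 112) - 22067) - 19477 = (-160 - 22067) - 19477 = -22227 - 19477 = -41704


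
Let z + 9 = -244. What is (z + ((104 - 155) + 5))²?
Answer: 89401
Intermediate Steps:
z = -253 (z = -9 - 244 = -253)
(z + ((104 - 155) + 5))² = (-253 + ((104 - 155) + 5))² = (-253 + (-51 + 5))² = (-253 - 46)² = (-299)² = 89401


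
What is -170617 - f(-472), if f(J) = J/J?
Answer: -170618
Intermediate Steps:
f(J) = 1
-170617 - f(-472) = -170617 - 1*1 = -170617 - 1 = -170618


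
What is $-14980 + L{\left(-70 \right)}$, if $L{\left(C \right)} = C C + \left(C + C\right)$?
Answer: $-10220$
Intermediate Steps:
$L{\left(C \right)} = C^{2} + 2 C$
$-14980 + L{\left(-70 \right)} = -14980 - 70 \left(2 - 70\right) = -14980 - -4760 = -14980 + 4760 = -10220$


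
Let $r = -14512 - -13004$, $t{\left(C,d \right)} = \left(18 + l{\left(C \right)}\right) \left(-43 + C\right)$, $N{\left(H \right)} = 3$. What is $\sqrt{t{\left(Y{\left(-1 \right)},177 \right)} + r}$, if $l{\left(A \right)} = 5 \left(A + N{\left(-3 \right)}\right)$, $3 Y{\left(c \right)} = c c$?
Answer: $\frac{2 i \sqrt{6721}}{3} \approx 54.654 i$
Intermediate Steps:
$Y{\left(c \right)} = \frac{c^{2}}{3}$ ($Y{\left(c \right)} = \frac{c c}{3} = \frac{c^{2}}{3}$)
$l{\left(A \right)} = 15 + 5 A$ ($l{\left(A \right)} = 5 \left(A + 3\right) = 5 \left(3 + A\right) = 15 + 5 A$)
$t{\left(C,d \right)} = \left(-43 + C\right) \left(33 + 5 C\right)$ ($t{\left(C,d \right)} = \left(18 + \left(15 + 5 C\right)\right) \left(-43 + C\right) = \left(33 + 5 C\right) \left(-43 + C\right) = \left(-43 + C\right) \left(33 + 5 C\right)$)
$r = -1508$ ($r = -14512 + 13004 = -1508$)
$\sqrt{t{\left(Y{\left(-1 \right)},177 \right)} + r} = \sqrt{\left(-1419 - 182 \frac{\left(-1\right)^{2}}{3} + 5 \left(\frac{\left(-1\right)^{2}}{3}\right)^{2}\right) - 1508} = \sqrt{\left(-1419 - 182 \cdot \frac{1}{3} \cdot 1 + 5 \left(\frac{1}{3} \cdot 1\right)^{2}\right) - 1508} = \sqrt{\left(-1419 - \frac{182}{3} + \frac{5}{9}\right) - 1508} = \sqrt{- \frac{13312}{9} - 1508} = \sqrt{- \frac{26884}{9}} = \frac{2 i \sqrt{6721}}{3}$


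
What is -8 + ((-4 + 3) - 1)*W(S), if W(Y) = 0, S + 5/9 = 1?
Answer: -8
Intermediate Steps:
S = 4/9 (S = -5/9 + 1 = 4/9 ≈ 0.44444)
-8 + ((-4 + 3) - 1)*W(S) = -8 + ((-4 + 3) - 1)*0 = -8 + (-1 - 1)*0 = -8 - 2*0 = -8 + 0 = -8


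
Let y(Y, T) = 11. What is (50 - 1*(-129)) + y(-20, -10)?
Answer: 190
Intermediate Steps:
(50 - 1*(-129)) + y(-20, -10) = (50 - 1*(-129)) + 11 = (50 + 129) + 11 = 179 + 11 = 190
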